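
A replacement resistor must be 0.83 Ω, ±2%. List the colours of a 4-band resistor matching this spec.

0.83 Ω = 83 × 10^-2.
8 → grey
3 → orange
Multiplier 10^-2 → silver.
±2% tolerance → red.

grey, orange, silver, red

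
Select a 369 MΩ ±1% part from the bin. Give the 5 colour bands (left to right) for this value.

orange, blue, white, blue, brown

369000000 Ω = 369 × 10^6.
3 → orange
6 → blue
9 → white
Multiplier 10^6 → blue.
±1% tolerance → brown.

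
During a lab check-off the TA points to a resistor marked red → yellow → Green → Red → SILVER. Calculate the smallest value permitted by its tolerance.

22050 Ω

Red → 2 (first significant figure)
Yellow → 4 (second significant figure)
Green → 5 (third significant figure)
Red → ×10^2 multiplier
Silver → ±10% tolerance
245 × 100 = 24500 Ω
Smallest = 24500 × (1 − 10/100) = 22050 Ω.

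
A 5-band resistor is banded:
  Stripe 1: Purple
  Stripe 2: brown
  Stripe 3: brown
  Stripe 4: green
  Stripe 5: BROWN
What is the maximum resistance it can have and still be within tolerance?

Violet → 7 (first significant figure)
Brown → 1 (second significant figure)
Brown → 1 (third significant figure)
Green → ×10^5 multiplier
Brown → ±1% tolerance
711 × 100000 = 71100000 Ω
Maximum = 71100000 × (1 + 1/100) = 71811000 Ω.

71811000 Ω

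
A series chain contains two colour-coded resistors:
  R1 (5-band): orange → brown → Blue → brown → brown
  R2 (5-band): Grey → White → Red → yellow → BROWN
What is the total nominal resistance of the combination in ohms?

R1: orange, brown, blue → 316; brown ×10 → 3160 Ω.
R2: grey, white, red → 892; yellow ×10^4 → 8920000 Ω.
Series: 3160 + 8920000 = 8923160 Ω.

8923160 Ω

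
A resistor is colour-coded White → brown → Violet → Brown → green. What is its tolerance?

The last band, green, is the tolerance band.
Green corresponds to ±0.5%.

±0.5%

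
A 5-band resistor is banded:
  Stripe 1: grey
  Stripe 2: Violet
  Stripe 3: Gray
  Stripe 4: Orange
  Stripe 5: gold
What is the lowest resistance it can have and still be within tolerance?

834100 Ω

Grey → 8 (first significant figure)
Violet → 7 (second significant figure)
Grey → 8 (third significant figure)
Orange → ×10^3 multiplier
Gold → ±5% tolerance
878 × 1000 = 878000 Ω
Lowest = 878000 × (1 − 5/100) = 834100 Ω.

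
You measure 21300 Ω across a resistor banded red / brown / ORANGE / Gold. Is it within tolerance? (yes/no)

yes

Red → 2 (first significant figure)
Brown → 1 (second significant figure)
Orange → ×10^3 multiplier
Gold → ±5% tolerance
21 × 1000 = 21000 Ω
Allowed range: 19950 Ω to 22050 Ω.
21300 Ω lies inside that range.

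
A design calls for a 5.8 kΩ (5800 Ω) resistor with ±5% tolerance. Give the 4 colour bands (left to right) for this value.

5800 Ω = 58 × 10^2.
5 → green
8 → grey
Multiplier 10^2 → red.
±5% tolerance → gold.

green, grey, red, gold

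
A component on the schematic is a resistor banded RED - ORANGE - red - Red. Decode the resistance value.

Red → 2 (first significant figure)
Orange → 3 (second significant figure)
Red → ×10^2 multiplier
23 × 100 = 2300 Ω

2300 Ω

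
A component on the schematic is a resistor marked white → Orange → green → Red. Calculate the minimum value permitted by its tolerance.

9114000 Ω

White → 9 (first significant figure)
Orange → 3 (second significant figure)
Green → ×10^5 multiplier
Red → ±2% tolerance
93 × 100000 = 9300000 Ω
Minimum = 9300000 × (1 − 2/100) = 9114000 Ω.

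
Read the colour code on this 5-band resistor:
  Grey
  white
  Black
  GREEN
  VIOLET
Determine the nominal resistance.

Grey → 8 (first significant figure)
White → 9 (second significant figure)
Black → 0 (third significant figure)
Green → ×10^5 multiplier
890 × 100000 = 89000000 Ω

89000000 Ω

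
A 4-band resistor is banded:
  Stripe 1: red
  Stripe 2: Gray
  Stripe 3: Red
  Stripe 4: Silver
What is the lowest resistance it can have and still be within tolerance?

Red → 2 (first significant figure)
Grey → 8 (second significant figure)
Red → ×10^2 multiplier
Silver → ±10% tolerance
28 × 100 = 2800 Ω
Lowest = 2800 × (1 − 10/100) = 2520 Ω.

2520 Ω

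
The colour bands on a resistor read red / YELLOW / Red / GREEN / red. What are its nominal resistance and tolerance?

24200000 Ω ±2%

Red → 2 (first significant figure)
Yellow → 4 (second significant figure)
Red → 2 (third significant figure)
Green → ×10^5 multiplier
Red → ±2% tolerance
242 × 100000 = 24200000 Ω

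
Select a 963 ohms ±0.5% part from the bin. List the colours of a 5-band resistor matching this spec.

white, blue, orange, black, green

963 Ω = 963 × 10^0.
9 → white
6 → blue
3 → orange
Multiplier 10^0 → black.
±0.5% tolerance → green.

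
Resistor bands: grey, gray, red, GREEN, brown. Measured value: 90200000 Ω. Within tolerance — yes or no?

Grey → 8 (first significant figure)
Grey → 8 (second significant figure)
Red → 2 (third significant figure)
Green → ×10^5 multiplier
Brown → ±1% tolerance
882 × 100000 = 88200000 Ω
Allowed range: 87318000 Ω to 89082000 Ω.
90200000 Ω lies outside that range.

no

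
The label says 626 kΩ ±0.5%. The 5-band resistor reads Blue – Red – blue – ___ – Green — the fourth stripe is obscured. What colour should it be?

orange

626000 Ω = 626 × 10^3.
The fourth band is the multiplier, 10^3, which is orange.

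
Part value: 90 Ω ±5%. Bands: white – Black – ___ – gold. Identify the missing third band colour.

90 Ω = 90 × 10^0.
The third band is the multiplier, 10^0, which is black.

black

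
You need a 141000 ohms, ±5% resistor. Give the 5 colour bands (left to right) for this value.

141000 Ω = 141 × 10^3.
1 → brown
4 → yellow
1 → brown
Multiplier 10^3 → orange.
±5% tolerance → gold.

brown, yellow, brown, orange, gold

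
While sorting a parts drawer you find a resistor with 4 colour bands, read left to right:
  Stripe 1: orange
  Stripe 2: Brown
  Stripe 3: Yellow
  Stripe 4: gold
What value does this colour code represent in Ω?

Orange → 3 (first significant figure)
Brown → 1 (second significant figure)
Yellow → ×10^4 multiplier
31 × 10000 = 310000 Ω

310000 Ω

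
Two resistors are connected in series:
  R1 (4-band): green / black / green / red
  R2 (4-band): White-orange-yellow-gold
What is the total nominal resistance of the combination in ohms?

5930000 Ω

R1: green, black → 50; green ×10^5 → 5000000 Ω.
R2: white, orange → 93; yellow ×10^4 → 930000 Ω.
Series: 5000000 + 930000 = 5930000 Ω.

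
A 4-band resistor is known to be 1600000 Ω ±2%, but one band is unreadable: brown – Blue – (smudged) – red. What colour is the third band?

1600000 Ω = 16 × 10^5.
The third band is the multiplier, 10^5, which is green.

green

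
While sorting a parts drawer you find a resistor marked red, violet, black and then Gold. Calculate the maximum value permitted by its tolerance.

28.35 Ω

Red → 2 (first significant figure)
Violet → 7 (second significant figure)
Black → ×1 multiplier
Gold → ±5% tolerance
27 × 1 = 27 Ω
Maximum = 27 × (1 + 5/100) = 28.35 Ω.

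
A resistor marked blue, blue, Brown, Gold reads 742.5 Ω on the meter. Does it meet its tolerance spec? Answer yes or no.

Blue → 6 (first significant figure)
Blue → 6 (second significant figure)
Brown → ×10 multiplier
Gold → ±5% tolerance
66 × 10 = 660 Ω
Allowed range: 627 Ω to 693 Ω.
742.5 Ω lies outside that range.

no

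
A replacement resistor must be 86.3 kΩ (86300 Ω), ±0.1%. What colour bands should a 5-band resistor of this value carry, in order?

grey, blue, orange, red, violet

86300 Ω = 863 × 10^2.
8 → grey
6 → blue
3 → orange
Multiplier 10^2 → red.
±0.1% tolerance → violet.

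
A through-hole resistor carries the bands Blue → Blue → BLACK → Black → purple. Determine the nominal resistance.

Blue → 6 (first significant figure)
Blue → 6 (second significant figure)
Black → 0 (third significant figure)
Black → ×1 multiplier
660 × 1 = 660 Ω

660 Ω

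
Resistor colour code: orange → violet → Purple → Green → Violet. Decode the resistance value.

Orange → 3 (first significant figure)
Violet → 7 (second significant figure)
Violet → 7 (third significant figure)
Green → ×10^5 multiplier
377 × 100000 = 37700000 Ω

37700000 Ω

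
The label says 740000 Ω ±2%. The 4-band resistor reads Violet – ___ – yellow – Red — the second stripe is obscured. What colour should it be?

yellow

740000 Ω = 74 × 10^4.
The second band gives digit 4 of the significand, and 4 is yellow.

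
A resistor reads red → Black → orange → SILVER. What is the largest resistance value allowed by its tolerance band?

22000 Ω

Red → 2 (first significant figure)
Black → 0 (second significant figure)
Orange → ×10^3 multiplier
Silver → ±10% tolerance
20 × 1000 = 20000 Ω
Largest = 20000 × (1 + 10/100) = 22000 Ω.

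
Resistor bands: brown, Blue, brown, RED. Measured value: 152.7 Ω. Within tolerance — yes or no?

Brown → 1 (first significant figure)
Blue → 6 (second significant figure)
Brown → ×10 multiplier
Red → ±2% tolerance
16 × 10 = 160 Ω
Allowed range: 156.8 Ω to 163.2 Ω.
152.7 Ω lies outside that range.

no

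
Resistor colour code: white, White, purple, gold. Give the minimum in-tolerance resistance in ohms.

White → 9 (first significant figure)
White → 9 (second significant figure)
Violet → ×10^7 multiplier
Gold → ±5% tolerance
99 × 10000000 = 990000000 Ω
Minimum = 990000000 × (1 − 5/100) = 940500000 Ω.

940500000 Ω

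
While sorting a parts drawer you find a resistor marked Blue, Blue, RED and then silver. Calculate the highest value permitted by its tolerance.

Blue → 6 (first significant figure)
Blue → 6 (second significant figure)
Red → ×10^2 multiplier
Silver → ±10% tolerance
66 × 100 = 6600 Ω
Highest = 6600 × (1 + 10/100) = 7260 Ω.

7260 Ω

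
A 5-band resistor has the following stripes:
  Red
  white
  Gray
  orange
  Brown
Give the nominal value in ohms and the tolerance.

298000 Ω ±1%

Red → 2 (first significant figure)
White → 9 (second significant figure)
Grey → 8 (third significant figure)
Orange → ×10^3 multiplier
Brown → ±1% tolerance
298 × 1000 = 298000 Ω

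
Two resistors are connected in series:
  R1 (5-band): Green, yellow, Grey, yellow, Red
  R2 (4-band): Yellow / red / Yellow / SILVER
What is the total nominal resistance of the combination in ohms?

R1: green, yellow, grey → 548; yellow ×10^4 → 5480000 Ω.
R2: yellow, red → 42; yellow ×10^4 → 420000 Ω.
Series: 5480000 + 420000 = 5900000 Ω.

5900000 Ω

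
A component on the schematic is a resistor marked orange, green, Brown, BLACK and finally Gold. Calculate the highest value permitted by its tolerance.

368.55 Ω

Orange → 3 (first significant figure)
Green → 5 (second significant figure)
Brown → 1 (third significant figure)
Black → ×1 multiplier
Gold → ±5% tolerance
351 × 1 = 351 Ω
Highest = 351 × (1 + 5/100) = 368.55 Ω.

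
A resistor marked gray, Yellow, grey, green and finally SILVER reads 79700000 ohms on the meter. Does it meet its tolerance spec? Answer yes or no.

Grey → 8 (first significant figure)
Yellow → 4 (second significant figure)
Grey → 8 (third significant figure)
Green → ×10^5 multiplier
Silver → ±10% tolerance
848 × 100000 = 84800000 Ω
Allowed range: 76320000 Ω to 93280000 Ω.
79700000 ohms lies inside that range.

yes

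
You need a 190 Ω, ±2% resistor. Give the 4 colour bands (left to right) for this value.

190 Ω = 19 × 10^1.
1 → brown
9 → white
Multiplier 10^1 → brown.
±2% tolerance → red.

brown, white, brown, red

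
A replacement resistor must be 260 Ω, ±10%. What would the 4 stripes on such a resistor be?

red, blue, brown, silver

260 Ω = 26 × 10^1.
2 → red
6 → blue
Multiplier 10^1 → brown.
±10% tolerance → silver.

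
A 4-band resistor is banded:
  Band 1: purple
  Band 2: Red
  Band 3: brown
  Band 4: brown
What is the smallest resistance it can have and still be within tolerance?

712.8 Ω

Violet → 7 (first significant figure)
Red → 2 (second significant figure)
Brown → ×10 multiplier
Brown → ±1% tolerance
72 × 10 = 720 Ω
Smallest = 720 × (1 − 1/100) = 712.8 Ω.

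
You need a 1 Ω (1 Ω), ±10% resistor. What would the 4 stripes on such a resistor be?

1 Ω = 10 × 10^-1.
1 → brown
0 → black
Multiplier 10^-1 → gold.
±10% tolerance → silver.

brown, black, gold, silver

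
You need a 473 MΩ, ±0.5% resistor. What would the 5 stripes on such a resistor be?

yellow, violet, orange, blue, green

473000000 Ω = 473 × 10^6.
4 → yellow
7 → violet
3 → orange
Multiplier 10^6 → blue.
±0.5% tolerance → green.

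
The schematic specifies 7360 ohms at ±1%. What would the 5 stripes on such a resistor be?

7360 Ω = 736 × 10^1.
7 → violet
3 → orange
6 → blue
Multiplier 10^1 → brown.
±1% tolerance → brown.

violet, orange, blue, brown, brown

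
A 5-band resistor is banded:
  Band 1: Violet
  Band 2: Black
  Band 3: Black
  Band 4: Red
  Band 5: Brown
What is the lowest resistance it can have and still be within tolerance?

69300 Ω

Violet → 7 (first significant figure)
Black → 0 (second significant figure)
Black → 0 (third significant figure)
Red → ×10^2 multiplier
Brown → ±1% tolerance
700 × 100 = 70000 Ω
Lowest = 70000 × (1 − 1/100) = 69300 Ω.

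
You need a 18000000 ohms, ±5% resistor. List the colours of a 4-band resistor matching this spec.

brown, grey, blue, gold

18000000 Ω = 18 × 10^6.
1 → brown
8 → grey
Multiplier 10^6 → blue.
±5% tolerance → gold.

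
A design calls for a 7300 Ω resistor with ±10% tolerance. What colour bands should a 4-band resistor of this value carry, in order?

violet, orange, red, silver

7300 Ω = 73 × 10^2.
7 → violet
3 → orange
Multiplier 10^2 → red.
±10% tolerance → silver.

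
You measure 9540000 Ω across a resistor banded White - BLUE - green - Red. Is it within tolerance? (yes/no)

White → 9 (first significant figure)
Blue → 6 (second significant figure)
Green → ×10^5 multiplier
Red → ±2% tolerance
96 × 100000 = 9600000 Ω
Allowed range: 9408000 Ω to 9792000 Ω.
9540000 Ω lies inside that range.

yes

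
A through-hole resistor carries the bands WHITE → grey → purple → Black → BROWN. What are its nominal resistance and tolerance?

White → 9 (first significant figure)
Grey → 8 (second significant figure)
Violet → 7 (third significant figure)
Black → ×1 multiplier
Brown → ±1% tolerance
987 × 1 = 987 Ω

987 Ω ±1%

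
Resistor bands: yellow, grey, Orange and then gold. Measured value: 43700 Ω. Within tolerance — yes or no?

Yellow → 4 (first significant figure)
Grey → 8 (second significant figure)
Orange → ×10^3 multiplier
Gold → ±5% tolerance
48 × 1000 = 48000 Ω
Allowed range: 45600 Ω to 50400 Ω.
43700 Ω lies outside that range.

no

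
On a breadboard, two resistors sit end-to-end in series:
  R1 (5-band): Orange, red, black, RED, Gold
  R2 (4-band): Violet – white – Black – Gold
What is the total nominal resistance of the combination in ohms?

R1: orange, red, black → 320; red ×10^2 → 32000 Ω.
R2: violet, white → 79; black ×1 → 79 Ω.
Series: 32000 + 79 = 32079 Ω.

32079 Ω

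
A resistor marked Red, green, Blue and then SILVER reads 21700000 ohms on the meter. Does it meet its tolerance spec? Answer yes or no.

no

Red → 2 (first significant figure)
Green → 5 (second significant figure)
Blue → ×10^6 multiplier
Silver → ±10% tolerance
25 × 1000000 = 25000000 Ω
Allowed range: 22500000 Ω to 27500000 Ω.
21700000 ohms lies outside that range.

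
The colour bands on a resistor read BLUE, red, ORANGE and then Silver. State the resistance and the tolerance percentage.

Blue → 6 (first significant figure)
Red → 2 (second significant figure)
Orange → ×10^3 multiplier
Silver → ±10% tolerance
62 × 1000 = 62000 Ω

62000 Ω ±10%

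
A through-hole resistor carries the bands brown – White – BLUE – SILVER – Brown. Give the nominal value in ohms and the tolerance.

Brown → 1 (first significant figure)
White → 9 (second significant figure)
Blue → 6 (third significant figure)
Silver → ×0.01 multiplier
Brown → ±1% tolerance
196 × 0.01 = 1.96 Ω

1.96 Ω ±1%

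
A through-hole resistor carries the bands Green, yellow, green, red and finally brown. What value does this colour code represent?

Green → 5 (first significant figure)
Yellow → 4 (second significant figure)
Green → 5 (third significant figure)
Red → ×10^2 multiplier
545 × 100 = 54500 Ω

54500 Ω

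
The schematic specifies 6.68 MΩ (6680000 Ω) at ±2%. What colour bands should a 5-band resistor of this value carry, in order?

6680000 Ω = 668 × 10^4.
6 → blue
6 → blue
8 → grey
Multiplier 10^4 → yellow.
±2% tolerance → red.

blue, blue, grey, yellow, red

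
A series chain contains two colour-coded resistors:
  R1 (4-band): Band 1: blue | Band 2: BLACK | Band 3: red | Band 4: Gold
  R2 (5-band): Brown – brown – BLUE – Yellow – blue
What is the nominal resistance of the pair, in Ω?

R1: blue, black → 60; red ×10^2 → 6000 Ω.
R2: brown, brown, blue → 116; yellow ×10^4 → 1160000 Ω.
Series: 6000 + 1160000 = 1166000 Ω.

1166000 Ω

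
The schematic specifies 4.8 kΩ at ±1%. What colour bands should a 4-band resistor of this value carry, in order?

yellow, grey, red, brown

4800 Ω = 48 × 10^2.
4 → yellow
8 → grey
Multiplier 10^2 → red.
±1% tolerance → brown.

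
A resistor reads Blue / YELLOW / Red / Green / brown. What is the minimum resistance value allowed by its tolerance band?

63558000 Ω

Blue → 6 (first significant figure)
Yellow → 4 (second significant figure)
Red → 2 (third significant figure)
Green → ×10^5 multiplier
Brown → ±1% tolerance
642 × 100000 = 64200000 Ω
Minimum = 64200000 × (1 − 1/100) = 63558000 Ω.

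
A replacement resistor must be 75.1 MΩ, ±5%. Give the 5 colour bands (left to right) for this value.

violet, green, brown, green, gold

75100000 Ω = 751 × 10^5.
7 → violet
5 → green
1 → brown
Multiplier 10^5 → green.
±5% tolerance → gold.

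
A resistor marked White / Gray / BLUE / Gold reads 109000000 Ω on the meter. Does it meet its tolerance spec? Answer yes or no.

White → 9 (first significant figure)
Grey → 8 (second significant figure)
Blue → ×10^6 multiplier
Gold → ±5% tolerance
98 × 1000000 = 98000000 Ω
Allowed range: 93100000 Ω to 102900000 Ω.
109000000 Ω lies outside that range.

no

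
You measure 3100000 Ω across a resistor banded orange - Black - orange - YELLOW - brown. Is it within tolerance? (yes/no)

no

Orange → 3 (first significant figure)
Black → 0 (second significant figure)
Orange → 3 (third significant figure)
Yellow → ×10^4 multiplier
Brown → ±1% tolerance
303 × 10000 = 3030000 Ω
Allowed range: 2999700 Ω to 3060300 Ω.
3100000 Ω lies outside that range.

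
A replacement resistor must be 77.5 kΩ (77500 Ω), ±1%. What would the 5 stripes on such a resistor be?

77500 Ω = 775 × 10^2.
7 → violet
7 → violet
5 → green
Multiplier 10^2 → red.
±1% tolerance → brown.

violet, violet, green, red, brown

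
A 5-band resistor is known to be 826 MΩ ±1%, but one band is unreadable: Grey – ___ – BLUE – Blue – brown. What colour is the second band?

826000000 Ω = 826 × 10^6.
The second band gives digit 2 of the significand, and 2 is red.

red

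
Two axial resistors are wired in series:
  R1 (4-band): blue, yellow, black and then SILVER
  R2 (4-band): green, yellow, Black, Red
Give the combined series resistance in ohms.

R1: blue, yellow → 64; black ×1 → 64 Ω.
R2: green, yellow → 54; black ×1 → 54 Ω.
Series: 64 + 54 = 118 Ω.

118 Ω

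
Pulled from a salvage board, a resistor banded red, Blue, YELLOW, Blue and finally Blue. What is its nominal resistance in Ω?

Red → 2 (first significant figure)
Blue → 6 (second significant figure)
Yellow → 4 (third significant figure)
Blue → ×10^6 multiplier
264 × 1000000 = 264000000 Ω

264000000 Ω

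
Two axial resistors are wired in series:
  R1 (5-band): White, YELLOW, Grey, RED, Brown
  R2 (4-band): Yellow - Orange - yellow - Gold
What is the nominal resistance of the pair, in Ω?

R1: white, yellow, grey → 948; red ×10^2 → 94800 Ω.
R2: yellow, orange → 43; yellow ×10^4 → 430000 Ω.
Series: 94800 + 430000 = 524800 Ω.

524800 Ω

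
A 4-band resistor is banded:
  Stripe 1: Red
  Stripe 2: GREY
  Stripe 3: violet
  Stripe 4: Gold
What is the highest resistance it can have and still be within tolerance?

294000000 Ω

Red → 2 (first significant figure)
Grey → 8 (second significant figure)
Violet → ×10^7 multiplier
Gold → ±5% tolerance
28 × 10000000 = 280000000 Ω
Highest = 280000000 × (1 + 5/100) = 294000000 Ω.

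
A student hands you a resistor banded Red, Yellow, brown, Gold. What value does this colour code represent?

Red → 2 (first significant figure)
Yellow → 4 (second significant figure)
Brown → ×10 multiplier
24 × 10 = 240 Ω

240 Ω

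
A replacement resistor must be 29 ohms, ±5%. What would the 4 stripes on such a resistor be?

red, white, black, gold

29 Ω = 29 × 10^0.
2 → red
9 → white
Multiplier 10^0 → black.
±5% tolerance → gold.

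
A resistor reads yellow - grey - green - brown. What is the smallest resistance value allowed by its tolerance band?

Yellow → 4 (first significant figure)
Grey → 8 (second significant figure)
Green → ×10^5 multiplier
Brown → ±1% tolerance
48 × 100000 = 4800000 Ω
Smallest = 4800000 × (1 − 1/100) = 4752000 Ω.

4752000 Ω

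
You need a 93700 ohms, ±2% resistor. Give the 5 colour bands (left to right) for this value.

white, orange, violet, red, red

93700 Ω = 937 × 10^2.
9 → white
3 → orange
7 → violet
Multiplier 10^2 → red.
±2% tolerance → red.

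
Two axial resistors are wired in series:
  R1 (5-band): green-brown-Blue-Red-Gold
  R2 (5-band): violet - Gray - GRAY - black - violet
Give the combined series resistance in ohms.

R1: green, brown, blue → 516; red ×10^2 → 51600 Ω.
R2: violet, grey, grey → 788; black ×1 → 788 Ω.
Series: 51600 + 788 = 52388 Ω.

52388 Ω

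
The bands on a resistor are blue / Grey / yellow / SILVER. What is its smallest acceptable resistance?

612000 Ω

Blue → 6 (first significant figure)
Grey → 8 (second significant figure)
Yellow → ×10^4 multiplier
Silver → ±10% tolerance
68 × 10000 = 680000 Ω
Smallest = 680000 × (1 − 10/100) = 612000 Ω.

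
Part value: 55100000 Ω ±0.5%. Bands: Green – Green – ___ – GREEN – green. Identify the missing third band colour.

55100000 Ω = 551 × 10^5.
The third band gives digit 1 of the significand, and 1 is brown.

brown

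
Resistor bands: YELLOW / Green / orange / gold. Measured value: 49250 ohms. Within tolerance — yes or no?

no

Yellow → 4 (first significant figure)
Green → 5 (second significant figure)
Orange → ×10^3 multiplier
Gold → ±5% tolerance
45 × 1000 = 45000 Ω
Allowed range: 42750 Ω to 47250 Ω.
49250 ohms lies outside that range.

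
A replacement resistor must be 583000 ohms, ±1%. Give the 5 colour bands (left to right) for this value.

green, grey, orange, orange, brown

583000 Ω = 583 × 10^3.
5 → green
8 → grey
3 → orange
Multiplier 10^3 → orange.
±1% tolerance → brown.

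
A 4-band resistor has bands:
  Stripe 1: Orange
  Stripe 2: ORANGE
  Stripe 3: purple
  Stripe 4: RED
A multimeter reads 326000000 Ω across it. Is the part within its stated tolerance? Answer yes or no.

Orange → 3 (first significant figure)
Orange → 3 (second significant figure)
Violet → ×10^7 multiplier
Red → ±2% tolerance
33 × 10000000 = 330000000 Ω
Allowed range: 323400000 Ω to 336600000 Ω.
326000000 Ω lies inside that range.

yes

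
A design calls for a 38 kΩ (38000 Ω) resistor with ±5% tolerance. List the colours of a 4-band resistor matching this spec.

38000 Ω = 38 × 10^3.
3 → orange
8 → grey
Multiplier 10^3 → orange.
±5% tolerance → gold.

orange, grey, orange, gold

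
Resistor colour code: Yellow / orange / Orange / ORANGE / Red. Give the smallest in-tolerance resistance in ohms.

Yellow → 4 (first significant figure)
Orange → 3 (second significant figure)
Orange → 3 (third significant figure)
Orange → ×10^3 multiplier
Red → ±2% tolerance
433 × 1000 = 433000 Ω
Smallest = 433000 × (1 − 2/100) = 424340 Ω.

424340 Ω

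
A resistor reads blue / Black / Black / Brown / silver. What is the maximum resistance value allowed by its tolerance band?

6600 Ω

Blue → 6 (first significant figure)
Black → 0 (second significant figure)
Black → 0 (third significant figure)
Brown → ×10 multiplier
Silver → ±10% tolerance
600 × 10 = 6000 Ω
Maximum = 6000 × (1 + 10/100) = 6600 Ω.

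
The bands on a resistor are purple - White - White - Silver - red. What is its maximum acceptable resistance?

Violet → 7 (first significant figure)
White → 9 (second significant figure)
White → 9 (third significant figure)
Silver → ×0.01 multiplier
Red → ±2% tolerance
799 × 0.01 = 7.99 Ω
Maximum = 7.99 × (1 + 2/100) = 8.1498 Ω.

8.1498 Ω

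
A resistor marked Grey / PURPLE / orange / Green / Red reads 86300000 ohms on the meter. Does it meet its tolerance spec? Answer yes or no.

yes

Grey → 8 (first significant figure)
Violet → 7 (second significant figure)
Orange → 3 (third significant figure)
Green → ×10^5 multiplier
Red → ±2% tolerance
873 × 100000 = 87300000 Ω
Allowed range: 85554000 Ω to 89046000 Ω.
86300000 ohms lies inside that range.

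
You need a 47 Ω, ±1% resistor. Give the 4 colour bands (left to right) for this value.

47 Ω = 47 × 10^0.
4 → yellow
7 → violet
Multiplier 10^0 → black.
±1% tolerance → brown.

yellow, violet, black, brown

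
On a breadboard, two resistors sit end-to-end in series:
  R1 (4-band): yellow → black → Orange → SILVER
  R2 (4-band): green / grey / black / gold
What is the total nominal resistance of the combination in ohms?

40058 Ω

R1: yellow, black → 40; orange ×10^3 → 40000 Ω.
R2: green, grey → 58; black ×1 → 58 Ω.
Series: 40000 + 58 = 40058 Ω.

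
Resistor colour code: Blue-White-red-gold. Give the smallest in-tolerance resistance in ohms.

Blue → 6 (first significant figure)
White → 9 (second significant figure)
Red → ×10^2 multiplier
Gold → ±5% tolerance
69 × 100 = 6900 Ω
Smallest = 6900 × (1 − 5/100) = 6555 Ω.

6555 Ω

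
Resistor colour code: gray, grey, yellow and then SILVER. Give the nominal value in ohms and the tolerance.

Grey → 8 (first significant figure)
Grey → 8 (second significant figure)
Yellow → ×10^4 multiplier
Silver → ±10% tolerance
88 × 10000 = 880000 Ω

880000 Ω ±10%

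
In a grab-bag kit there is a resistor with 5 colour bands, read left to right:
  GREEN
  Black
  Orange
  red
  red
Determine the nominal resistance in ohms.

50300 Ω

Green → 5 (first significant figure)
Black → 0 (second significant figure)
Orange → 3 (third significant figure)
Red → ×10^2 multiplier
503 × 100 = 50300 Ω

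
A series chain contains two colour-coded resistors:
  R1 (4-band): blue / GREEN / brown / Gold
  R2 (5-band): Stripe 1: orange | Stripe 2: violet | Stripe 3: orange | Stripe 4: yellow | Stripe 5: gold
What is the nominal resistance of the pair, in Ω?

R1: blue, green → 65; brown ×10 → 650 Ω.
R2: orange, violet, orange → 373; yellow ×10^4 → 3730000 Ω.
Series: 650 + 3730000 = 3730650 Ω.

3730650 Ω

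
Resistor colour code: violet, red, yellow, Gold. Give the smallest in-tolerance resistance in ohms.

Violet → 7 (first significant figure)
Red → 2 (second significant figure)
Yellow → ×10^4 multiplier
Gold → ±5% tolerance
72 × 10000 = 720000 Ω
Smallest = 720000 × (1 − 5/100) = 684000 Ω.

684000 Ω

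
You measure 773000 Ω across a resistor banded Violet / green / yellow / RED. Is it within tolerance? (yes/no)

Violet → 7 (first significant figure)
Green → 5 (second significant figure)
Yellow → ×10^4 multiplier
Red → ±2% tolerance
75 × 10000 = 750000 Ω
Allowed range: 735000 Ω to 765000 Ω.
773000 Ω lies outside that range.

no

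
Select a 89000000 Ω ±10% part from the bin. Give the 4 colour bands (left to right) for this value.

grey, white, blue, silver

89000000 Ω = 89 × 10^6.
8 → grey
9 → white
Multiplier 10^6 → blue.
±10% tolerance → silver.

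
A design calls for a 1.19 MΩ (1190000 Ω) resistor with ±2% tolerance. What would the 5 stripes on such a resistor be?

brown, brown, white, yellow, red

1190000 Ω = 119 × 10^4.
1 → brown
1 → brown
9 → white
Multiplier 10^4 → yellow.
±2% tolerance → red.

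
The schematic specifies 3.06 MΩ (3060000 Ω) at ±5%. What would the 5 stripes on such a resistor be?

orange, black, blue, yellow, gold

3060000 Ω = 306 × 10^4.
3 → orange
0 → black
6 → blue
Multiplier 10^4 → yellow.
±5% tolerance → gold.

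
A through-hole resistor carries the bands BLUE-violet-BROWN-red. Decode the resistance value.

670 Ω

Blue → 6 (first significant figure)
Violet → 7 (second significant figure)
Brown → ×10 multiplier
67 × 10 = 670 Ω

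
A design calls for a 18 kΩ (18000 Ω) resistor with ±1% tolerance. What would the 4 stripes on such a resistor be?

brown, grey, orange, brown

18000 Ω = 18 × 10^3.
1 → brown
8 → grey
Multiplier 10^3 → orange.
±1% tolerance → brown.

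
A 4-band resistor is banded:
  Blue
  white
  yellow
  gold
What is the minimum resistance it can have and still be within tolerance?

655500 Ω

Blue → 6 (first significant figure)
White → 9 (second significant figure)
Yellow → ×10^4 multiplier
Gold → ±5% tolerance
69 × 10000 = 690000 Ω
Minimum = 690000 × (1 − 5/100) = 655500 Ω.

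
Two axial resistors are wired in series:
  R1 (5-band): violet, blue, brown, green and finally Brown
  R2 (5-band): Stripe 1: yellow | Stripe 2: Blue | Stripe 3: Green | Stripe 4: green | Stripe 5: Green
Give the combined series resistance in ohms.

R1: violet, blue, brown → 761; green ×10^5 → 76100000 Ω.
R2: yellow, blue, green → 465; green ×10^5 → 46500000 Ω.
Series: 76100000 + 46500000 = 122600000 Ω.

122600000 Ω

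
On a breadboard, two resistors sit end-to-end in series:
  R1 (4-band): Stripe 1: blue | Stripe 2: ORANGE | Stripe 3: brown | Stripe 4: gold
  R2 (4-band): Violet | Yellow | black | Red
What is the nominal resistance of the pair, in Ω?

R1: blue, orange → 63; brown ×10 → 630 Ω.
R2: violet, yellow → 74; black ×1 → 74 Ω.
Series: 630 + 74 = 704 Ω.

704 Ω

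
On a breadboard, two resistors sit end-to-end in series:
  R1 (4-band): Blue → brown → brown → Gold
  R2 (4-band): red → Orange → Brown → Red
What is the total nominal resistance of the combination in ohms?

R1: blue, brown → 61; brown ×10 → 610 Ω.
R2: red, orange → 23; brown ×10 → 230 Ω.
Series: 610 + 230 = 840 Ω.

840 Ω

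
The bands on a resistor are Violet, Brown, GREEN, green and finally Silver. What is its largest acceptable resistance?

78650000 Ω

Violet → 7 (first significant figure)
Brown → 1 (second significant figure)
Green → 5 (third significant figure)
Green → ×10^5 multiplier
Silver → ±10% tolerance
715 × 100000 = 71500000 Ω
Largest = 71500000 × (1 + 10/100) = 78650000 Ω.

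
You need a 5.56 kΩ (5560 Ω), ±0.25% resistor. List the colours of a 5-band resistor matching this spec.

5560 Ω = 556 × 10^1.
5 → green
5 → green
6 → blue
Multiplier 10^1 → brown.
±0.25% tolerance → blue.

green, green, blue, brown, blue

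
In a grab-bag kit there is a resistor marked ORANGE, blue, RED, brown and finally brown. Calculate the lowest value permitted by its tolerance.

3583.8 Ω

Orange → 3 (first significant figure)
Blue → 6 (second significant figure)
Red → 2 (third significant figure)
Brown → ×10 multiplier
Brown → ±1% tolerance
362 × 10 = 3620 Ω
Lowest = 3620 × (1 − 1/100) = 3583.8 Ω.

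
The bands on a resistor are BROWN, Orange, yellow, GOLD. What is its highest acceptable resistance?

Brown → 1 (first significant figure)
Orange → 3 (second significant figure)
Yellow → ×10^4 multiplier
Gold → ±5% tolerance
13 × 10000 = 130000 Ω
Highest = 130000 × (1 + 5/100) = 136500 Ω.

136500 Ω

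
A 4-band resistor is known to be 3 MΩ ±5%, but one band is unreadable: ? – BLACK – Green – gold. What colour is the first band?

orange

3000000 Ω = 30 × 10^5.
The first band gives digit 3 of the significand, and 3 is orange.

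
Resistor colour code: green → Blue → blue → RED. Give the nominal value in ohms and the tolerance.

Green → 5 (first significant figure)
Blue → 6 (second significant figure)
Blue → ×10^6 multiplier
Red → ±2% tolerance
56 × 1000000 = 56000000 Ω

56000000 Ω ±2%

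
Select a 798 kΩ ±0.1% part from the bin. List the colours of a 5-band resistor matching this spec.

violet, white, grey, orange, violet

798000 Ω = 798 × 10^3.
7 → violet
9 → white
8 → grey
Multiplier 10^3 → orange.
±0.1% tolerance → violet.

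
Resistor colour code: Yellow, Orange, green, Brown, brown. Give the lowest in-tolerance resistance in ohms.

Yellow → 4 (first significant figure)
Orange → 3 (second significant figure)
Green → 5 (third significant figure)
Brown → ×10 multiplier
Brown → ±1% tolerance
435 × 10 = 4350 Ω
Lowest = 4350 × (1 − 1/100) = 4306.5 Ω.

4306.5 Ω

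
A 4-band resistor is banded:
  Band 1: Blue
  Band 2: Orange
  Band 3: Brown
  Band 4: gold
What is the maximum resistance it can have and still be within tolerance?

Blue → 6 (first significant figure)
Orange → 3 (second significant figure)
Brown → ×10 multiplier
Gold → ±5% tolerance
63 × 10 = 630 Ω
Maximum = 630 × (1 + 5/100) = 661.5 Ω.

661.5 Ω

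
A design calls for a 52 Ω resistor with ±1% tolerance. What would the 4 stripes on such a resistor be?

52 Ω = 52 × 10^0.
5 → green
2 → red
Multiplier 10^0 → black.
±1% tolerance → brown.

green, red, black, brown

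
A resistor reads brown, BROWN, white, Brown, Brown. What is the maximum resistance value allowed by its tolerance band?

1201.9 Ω

Brown → 1 (first significant figure)
Brown → 1 (second significant figure)
White → 9 (third significant figure)
Brown → ×10 multiplier
Brown → ±1% tolerance
119 × 10 = 1190 Ω
Maximum = 1190 × (1 + 1/100) = 1201.9 Ω.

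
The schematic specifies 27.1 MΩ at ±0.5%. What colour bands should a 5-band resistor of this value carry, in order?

27100000 Ω = 271 × 10^5.
2 → red
7 → violet
1 → brown
Multiplier 10^5 → green.
±0.5% tolerance → green.

red, violet, brown, green, green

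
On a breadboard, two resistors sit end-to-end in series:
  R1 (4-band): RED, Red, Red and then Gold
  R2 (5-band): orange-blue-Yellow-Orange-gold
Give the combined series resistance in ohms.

366200 Ω

R1: red, red → 22; red ×10^2 → 2200 Ω.
R2: orange, blue, yellow → 364; orange ×10^3 → 364000 Ω.
Series: 2200 + 364000 = 366200 Ω.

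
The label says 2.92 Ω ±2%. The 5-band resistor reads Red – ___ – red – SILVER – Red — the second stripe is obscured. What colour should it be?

2.92 Ω = 292 × 10^-2.
The second band gives digit 9 of the significand, and 9 is white.

white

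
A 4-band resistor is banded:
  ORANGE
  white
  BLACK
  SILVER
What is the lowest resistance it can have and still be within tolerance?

Orange → 3 (first significant figure)
White → 9 (second significant figure)
Black → ×1 multiplier
Silver → ±10% tolerance
39 × 1 = 39 Ω
Lowest = 39 × (1 − 10/100) = 35.1 Ω.

35.1 Ω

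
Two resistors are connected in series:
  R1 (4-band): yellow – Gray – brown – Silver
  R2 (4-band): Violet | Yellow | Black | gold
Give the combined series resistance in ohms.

554 Ω

R1: yellow, grey → 48; brown ×10 → 480 Ω.
R2: violet, yellow → 74; black ×1 → 74 Ω.
Series: 480 + 74 = 554 Ω.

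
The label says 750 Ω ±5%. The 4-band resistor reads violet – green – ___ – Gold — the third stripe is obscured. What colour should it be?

750 Ω = 75 × 10^1.
The third band is the multiplier, 10^1, which is brown.

brown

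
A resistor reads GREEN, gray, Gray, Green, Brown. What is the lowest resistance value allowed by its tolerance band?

Green → 5 (first significant figure)
Grey → 8 (second significant figure)
Grey → 8 (third significant figure)
Green → ×10^5 multiplier
Brown → ±1% tolerance
588 × 100000 = 58800000 Ω
Lowest = 58800000 × (1 − 1/100) = 58212000 Ω.

58212000 Ω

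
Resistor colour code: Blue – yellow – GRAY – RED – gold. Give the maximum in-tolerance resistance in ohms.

68040 Ω

Blue → 6 (first significant figure)
Yellow → 4 (second significant figure)
Grey → 8 (third significant figure)
Red → ×10^2 multiplier
Gold → ±5% tolerance
648 × 100 = 64800 Ω
Maximum = 64800 × (1 + 5/100) = 68040 Ω.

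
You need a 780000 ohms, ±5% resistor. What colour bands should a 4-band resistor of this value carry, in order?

780000 Ω = 78 × 10^4.
7 → violet
8 → grey
Multiplier 10^4 → yellow.
±5% tolerance → gold.

violet, grey, yellow, gold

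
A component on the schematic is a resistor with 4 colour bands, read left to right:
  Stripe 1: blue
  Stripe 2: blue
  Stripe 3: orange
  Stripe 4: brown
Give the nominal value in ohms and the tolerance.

Blue → 6 (first significant figure)
Blue → 6 (second significant figure)
Orange → ×10^3 multiplier
Brown → ±1% tolerance
66 × 1000 = 66000 Ω

66000 Ω ±1%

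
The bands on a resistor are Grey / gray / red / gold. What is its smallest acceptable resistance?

Grey → 8 (first significant figure)
Grey → 8 (second significant figure)
Red → ×10^2 multiplier
Gold → ±5% tolerance
88 × 100 = 8800 Ω
Smallest = 8800 × (1 − 5/100) = 8360 Ω.

8360 Ω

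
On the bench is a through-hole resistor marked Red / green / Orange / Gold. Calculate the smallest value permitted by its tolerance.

Red → 2 (first significant figure)
Green → 5 (second significant figure)
Orange → ×10^3 multiplier
Gold → ±5% tolerance
25 × 1000 = 25000 Ω
Smallest = 25000 × (1 − 5/100) = 23750 Ω.

23750 Ω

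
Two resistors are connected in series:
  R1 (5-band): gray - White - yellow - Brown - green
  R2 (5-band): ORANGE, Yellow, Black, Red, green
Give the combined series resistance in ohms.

42940 Ω

R1: grey, white, yellow → 894; brown ×10 → 8940 Ω.
R2: orange, yellow, black → 340; red ×10^2 → 34000 Ω.
Series: 8940 + 34000 = 42940 Ω.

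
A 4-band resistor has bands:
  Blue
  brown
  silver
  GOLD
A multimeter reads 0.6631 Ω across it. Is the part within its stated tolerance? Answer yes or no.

no

Blue → 6 (first significant figure)
Brown → 1 (second significant figure)
Silver → ×0.01 multiplier
Gold → ±5% tolerance
61 × 0.01 = 0.61 Ω
Allowed range: 0.5795 Ω to 0.6405 Ω.
0.6631 Ω lies outside that range.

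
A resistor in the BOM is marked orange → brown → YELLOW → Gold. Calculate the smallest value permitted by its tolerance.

294500 Ω

Orange → 3 (first significant figure)
Brown → 1 (second significant figure)
Yellow → ×10^4 multiplier
Gold → ±5% tolerance
31 × 10000 = 310000 Ω
Smallest = 310000 × (1 − 5/100) = 294500 Ω.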